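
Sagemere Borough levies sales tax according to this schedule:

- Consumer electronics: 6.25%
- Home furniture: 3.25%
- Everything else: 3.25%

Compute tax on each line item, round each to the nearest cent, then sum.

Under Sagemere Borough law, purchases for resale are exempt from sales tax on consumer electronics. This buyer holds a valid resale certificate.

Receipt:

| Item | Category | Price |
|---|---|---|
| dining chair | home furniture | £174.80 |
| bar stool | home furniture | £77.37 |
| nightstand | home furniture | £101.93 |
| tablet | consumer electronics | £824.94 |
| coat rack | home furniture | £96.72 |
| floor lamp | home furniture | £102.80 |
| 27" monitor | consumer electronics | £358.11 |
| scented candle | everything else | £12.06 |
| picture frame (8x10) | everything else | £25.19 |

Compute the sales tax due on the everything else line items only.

Scented candle £12.06: everything else → 3.25% → £0.39
Picture frame (8x10) £25.19: everything else → 3.25% → £0.82
Tax on everything else = £0.39 + £0.82 = £1.21

£1.21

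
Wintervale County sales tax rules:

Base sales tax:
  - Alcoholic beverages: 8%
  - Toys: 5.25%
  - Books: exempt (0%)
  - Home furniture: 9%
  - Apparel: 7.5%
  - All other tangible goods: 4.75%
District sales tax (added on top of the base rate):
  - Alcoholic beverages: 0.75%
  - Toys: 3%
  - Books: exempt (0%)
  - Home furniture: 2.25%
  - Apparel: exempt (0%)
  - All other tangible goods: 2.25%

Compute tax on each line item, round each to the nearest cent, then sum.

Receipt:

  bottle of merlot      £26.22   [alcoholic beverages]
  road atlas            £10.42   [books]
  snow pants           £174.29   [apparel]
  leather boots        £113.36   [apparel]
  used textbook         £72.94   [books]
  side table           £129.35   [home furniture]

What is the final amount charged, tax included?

£564.99

Bottle of merlot £26.22: alcoholic beverages → 8% + 0.75% district = 8.75% → £2.29
Road atlas £10.42: books → 0% + 0% district = 0% → £0.00
Snow pants £174.29: apparel → 7.5% + 0% district = 7.5% → £13.07
Leather boots £113.36: apparel → 7.5% + 0% district = 7.5% → £8.50
Used textbook £72.94: books → 0% + 0% district = 0% → £0.00
Side table £129.35: home furniture → 9% + 2.25% district = 11.25% → £14.55
Subtotal = £526.58; tax = £38.41; total due = £564.99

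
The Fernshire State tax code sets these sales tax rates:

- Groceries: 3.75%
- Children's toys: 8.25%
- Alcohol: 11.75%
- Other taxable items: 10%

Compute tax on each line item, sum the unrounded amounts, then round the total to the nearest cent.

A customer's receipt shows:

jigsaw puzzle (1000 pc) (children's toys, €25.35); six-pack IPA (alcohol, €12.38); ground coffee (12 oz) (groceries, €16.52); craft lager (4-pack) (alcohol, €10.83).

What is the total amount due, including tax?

Jigsaw puzzle (1000 pc) €25.35: children's toys → 8.25% → €2.091375
Six-pack IPA €12.38: alcohol → 11.75% → €1.45465
Ground coffee (12 oz) €16.52: groceries → 3.75% → €0.6195
Craft lager (4-pack) €10.83: alcohol → 11.75% → €1.272525
Subtotal = €65.08; unrounded tax = €5.43805 → €5.44; total due = €70.52

€70.52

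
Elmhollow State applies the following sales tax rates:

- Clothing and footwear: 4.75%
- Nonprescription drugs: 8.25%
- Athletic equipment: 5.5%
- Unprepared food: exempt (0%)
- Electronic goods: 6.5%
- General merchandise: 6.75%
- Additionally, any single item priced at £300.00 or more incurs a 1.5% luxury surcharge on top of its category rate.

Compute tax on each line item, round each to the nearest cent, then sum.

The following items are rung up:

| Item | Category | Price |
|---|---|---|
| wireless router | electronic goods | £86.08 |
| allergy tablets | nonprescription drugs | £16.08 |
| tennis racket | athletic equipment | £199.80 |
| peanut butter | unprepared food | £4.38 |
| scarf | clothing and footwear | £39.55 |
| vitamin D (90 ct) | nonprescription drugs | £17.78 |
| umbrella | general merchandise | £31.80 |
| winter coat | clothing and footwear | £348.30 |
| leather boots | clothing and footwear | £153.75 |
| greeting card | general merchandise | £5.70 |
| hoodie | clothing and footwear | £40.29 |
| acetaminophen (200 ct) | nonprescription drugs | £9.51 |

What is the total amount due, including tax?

Wireless router £86.08: electronic goods → 6.5% → £5.60
Allergy tablets £16.08: nonprescription drugs → 8.25% → £1.33
Tennis racket £199.80: athletic equipment → 5.5% → £10.99
Peanut butter £4.38: unprepared food → 0% → £0.00
Scarf £39.55: clothing and footwear → 4.75% → £1.88
Vitamin D (90 ct) £17.78: nonprescription drugs → 8.25% → £1.47
Umbrella £31.80: general merchandise → 6.75% → £2.15
Winter coat £348.30: clothing and footwear → 4.75% + 1.5% surcharge = 6.25% → £21.77
Leather boots £153.75: clothing and footwear → 4.75% → £7.30
Greeting card £5.70: general merchandise → 6.75% → £0.38
Hoodie £40.29: clothing and footwear → 4.75% → £1.91
Acetaminophen (200 ct) £9.51: nonprescription drugs → 8.25% → £0.78
Subtotal = £953.02; tax = £55.56; total due = £1008.58

£1008.58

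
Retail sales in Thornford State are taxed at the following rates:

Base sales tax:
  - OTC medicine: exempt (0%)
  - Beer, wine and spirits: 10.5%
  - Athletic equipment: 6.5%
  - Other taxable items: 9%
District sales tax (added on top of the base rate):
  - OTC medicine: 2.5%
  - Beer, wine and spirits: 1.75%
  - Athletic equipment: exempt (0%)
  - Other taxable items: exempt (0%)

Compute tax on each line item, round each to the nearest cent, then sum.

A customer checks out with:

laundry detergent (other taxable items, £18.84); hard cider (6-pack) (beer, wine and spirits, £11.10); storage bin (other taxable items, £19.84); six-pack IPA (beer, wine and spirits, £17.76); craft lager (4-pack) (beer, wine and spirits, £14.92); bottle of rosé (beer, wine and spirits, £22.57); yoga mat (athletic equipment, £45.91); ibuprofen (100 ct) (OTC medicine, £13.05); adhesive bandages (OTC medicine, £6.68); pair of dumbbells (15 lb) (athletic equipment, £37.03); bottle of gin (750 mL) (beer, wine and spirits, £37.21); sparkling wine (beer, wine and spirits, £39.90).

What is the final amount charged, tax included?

£311.77

Laundry detergent £18.84: other taxable items → 9% + 0% district = 9% → £1.70
Hard cider (6-pack) £11.10: beer, wine and spirits → 10.5% + 1.75% district = 12.25% → £1.36
Storage bin £19.84: other taxable items → 9% + 0% district = 9% → £1.79
Six-pack IPA £17.76: beer, wine and spirits → 10.5% + 1.75% district = 12.25% → £2.18
Craft lager (4-pack) £14.92: beer, wine and spirits → 10.5% + 1.75% district = 12.25% → £1.83
Bottle of rosé £22.57: beer, wine and spirits → 10.5% + 1.75% district = 12.25% → £2.76
Yoga mat £45.91: athletic equipment → 6.5% + 0% district = 6.5% → £2.98
Ibuprofen (100 ct) £13.05: OTC medicine → 0% + 2.5% district = 2.5% → £0.33
Adhesive bandages £6.68: OTC medicine → 0% + 2.5% district = 2.5% → £0.17
Pair of dumbbells (15 lb) £37.03: athletic equipment → 6.5% + 0% district = 6.5% → £2.41
Bottle of gin (750 mL) £37.21: beer, wine and spirits → 10.5% + 1.75% district = 12.25% → £4.56
Sparkling wine £39.90: beer, wine and spirits → 10.5% + 1.75% district = 12.25% → £4.89
Subtotal = £284.81; tax = £26.96; total due = £311.77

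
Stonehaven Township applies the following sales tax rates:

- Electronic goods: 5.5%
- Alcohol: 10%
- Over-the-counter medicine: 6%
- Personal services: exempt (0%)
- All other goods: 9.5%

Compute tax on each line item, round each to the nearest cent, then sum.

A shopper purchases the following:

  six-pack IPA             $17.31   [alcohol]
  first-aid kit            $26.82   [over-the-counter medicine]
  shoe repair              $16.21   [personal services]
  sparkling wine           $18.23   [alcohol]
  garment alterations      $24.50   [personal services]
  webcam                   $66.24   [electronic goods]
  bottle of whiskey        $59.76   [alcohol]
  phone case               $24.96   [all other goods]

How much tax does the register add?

$17.15

Six-pack IPA $17.31: alcohol → 10% → $1.73
First-aid kit $26.82: over-the-counter medicine → 6% → $1.61
Shoe repair $16.21: personal services → 0% → $0.00
Sparkling wine $18.23: alcohol → 10% → $1.82
Garment alterations $24.50: personal services → 0% → $0.00
Webcam $66.24: electronic goods → 5.5% → $3.64
Bottle of whiskey $59.76: alcohol → 10% → $5.98
Phone case $24.96: all other goods → 9.5% → $2.37
Total tax = $1.73 + $1.61 + $1.82 + $3.64 + $5.98 + $2.37 = $17.15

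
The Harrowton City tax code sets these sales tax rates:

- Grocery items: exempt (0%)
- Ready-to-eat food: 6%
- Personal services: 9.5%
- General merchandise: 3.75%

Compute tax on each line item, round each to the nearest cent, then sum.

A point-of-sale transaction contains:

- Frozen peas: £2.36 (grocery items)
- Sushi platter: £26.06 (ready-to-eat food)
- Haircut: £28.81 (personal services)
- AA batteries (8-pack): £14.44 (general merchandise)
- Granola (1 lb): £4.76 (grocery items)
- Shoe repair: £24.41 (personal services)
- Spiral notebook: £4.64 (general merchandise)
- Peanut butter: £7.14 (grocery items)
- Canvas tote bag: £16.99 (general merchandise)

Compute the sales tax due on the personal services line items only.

£5.06

Haircut £28.81: personal services → 9.5% → £2.74
Shoe repair £24.41: personal services → 9.5% → £2.32
Tax on personal services = £2.74 + £2.32 = £5.06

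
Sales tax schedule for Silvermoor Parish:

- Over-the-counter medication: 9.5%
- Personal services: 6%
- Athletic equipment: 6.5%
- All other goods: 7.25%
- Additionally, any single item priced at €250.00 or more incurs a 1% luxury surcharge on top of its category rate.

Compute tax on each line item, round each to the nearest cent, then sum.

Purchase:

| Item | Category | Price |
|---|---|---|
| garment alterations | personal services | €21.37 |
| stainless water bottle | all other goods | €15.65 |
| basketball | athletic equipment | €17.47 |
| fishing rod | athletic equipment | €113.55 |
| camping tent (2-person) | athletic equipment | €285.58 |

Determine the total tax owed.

€32.35

Garment alterations €21.37: personal services → 6% → €1.28
Stainless water bottle €15.65: all other goods → 7.25% → €1.13
Basketball €17.47: athletic equipment → 6.5% → €1.14
Fishing rod €113.55: athletic equipment → 6.5% → €7.38
Camping tent (2-person) €285.58: athletic equipment → 6.5% + 1% surcharge = 7.5% → €21.42
Total tax = €1.28 + €1.13 + €1.14 + €7.38 + €21.42 = €32.35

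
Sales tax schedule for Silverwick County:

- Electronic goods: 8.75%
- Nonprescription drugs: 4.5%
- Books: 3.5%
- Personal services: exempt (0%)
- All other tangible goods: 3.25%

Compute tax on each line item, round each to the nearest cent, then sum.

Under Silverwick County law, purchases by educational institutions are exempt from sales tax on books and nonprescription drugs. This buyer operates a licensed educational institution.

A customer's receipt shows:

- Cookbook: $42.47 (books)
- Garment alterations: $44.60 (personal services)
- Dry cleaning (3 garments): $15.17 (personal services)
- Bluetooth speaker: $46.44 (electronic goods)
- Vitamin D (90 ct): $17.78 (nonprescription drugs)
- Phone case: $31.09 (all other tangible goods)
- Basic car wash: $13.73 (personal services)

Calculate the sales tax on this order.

Cookbook $42.47: books, buyer-exempt → 0% → $0.00
Garment alterations $44.60: personal services → 0% → $0.00
Dry cleaning (3 garments) $15.17: personal services → 0% → $0.00
Bluetooth speaker $46.44: electronic goods → 8.75% → $4.06
Vitamin D (90 ct) $17.78: nonprescription drugs, buyer-exempt → 0% → $0.00
Phone case $31.09: all other tangible goods → 3.25% → $1.01
Basic car wash $13.73: personal services → 0% → $0.00
Total tax = $4.06 + $1.01 = $5.07

$5.07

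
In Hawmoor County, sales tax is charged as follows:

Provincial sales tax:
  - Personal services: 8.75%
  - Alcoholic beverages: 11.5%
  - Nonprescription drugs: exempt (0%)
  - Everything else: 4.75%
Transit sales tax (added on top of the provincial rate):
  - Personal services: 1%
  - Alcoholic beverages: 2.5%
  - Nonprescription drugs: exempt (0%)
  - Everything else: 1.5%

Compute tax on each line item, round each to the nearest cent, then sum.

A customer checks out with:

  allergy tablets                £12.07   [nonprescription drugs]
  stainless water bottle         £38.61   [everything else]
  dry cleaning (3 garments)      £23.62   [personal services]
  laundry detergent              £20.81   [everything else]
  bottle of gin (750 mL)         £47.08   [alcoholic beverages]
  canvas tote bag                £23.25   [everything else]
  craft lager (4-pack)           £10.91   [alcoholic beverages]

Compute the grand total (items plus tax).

Allergy tablets £12.07: nonprescription drugs → 0% + 0% transit = 0% → £0.00
Stainless water bottle £38.61: everything else → 4.75% + 1.5% transit = 6.25% → £2.41
Dry cleaning (3 garments) £23.62: personal services → 8.75% + 1% transit = 9.75% → £2.30
Laundry detergent £20.81: everything else → 4.75% + 1.5% transit = 6.25% → £1.30
Bottle of gin (750 mL) £47.08: alcoholic beverages → 11.5% + 2.5% transit = 14% → £6.59
Canvas tote bag £23.25: everything else → 4.75% + 1.5% transit = 6.25% → £1.45
Craft lager (4-pack) £10.91: alcoholic beverages → 11.5% + 2.5% transit = 14% → £1.53
Subtotal = £176.35; tax = £15.58; total due = £191.93

£191.93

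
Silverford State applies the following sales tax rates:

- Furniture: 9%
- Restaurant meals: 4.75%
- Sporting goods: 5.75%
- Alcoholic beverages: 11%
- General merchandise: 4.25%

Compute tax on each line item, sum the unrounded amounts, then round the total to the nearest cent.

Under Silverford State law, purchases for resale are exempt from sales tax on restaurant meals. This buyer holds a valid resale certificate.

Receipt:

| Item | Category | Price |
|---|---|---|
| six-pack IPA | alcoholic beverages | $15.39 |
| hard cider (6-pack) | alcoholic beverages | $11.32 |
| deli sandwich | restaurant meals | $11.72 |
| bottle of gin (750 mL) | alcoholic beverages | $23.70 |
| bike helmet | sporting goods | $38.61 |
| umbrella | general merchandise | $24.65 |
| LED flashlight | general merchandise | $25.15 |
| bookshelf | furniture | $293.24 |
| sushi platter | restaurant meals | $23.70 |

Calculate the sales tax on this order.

Six-pack IPA $15.39: alcoholic beverages → 11% → $1.6929
Hard cider (6-pack) $11.32: alcoholic beverages → 11% → $1.2452
Deli sandwich $11.72: restaurant meals, buyer-exempt → 0% → $0.00
Bottle of gin (750 mL) $23.70: alcoholic beverages → 11% → $2.607
Bike helmet $38.61: sporting goods → 5.75% → $2.220075
Umbrella $24.65: general merchandise → 4.25% → $1.047625
LED flashlight $25.15: general merchandise → 4.25% → $1.068875
Bookshelf $293.24: furniture → 9% → $26.3916
Sushi platter $23.70: restaurant meals, buyer-exempt → 0% → $0.00
Unrounded tax sum = $36.273275 → $36.27

$36.27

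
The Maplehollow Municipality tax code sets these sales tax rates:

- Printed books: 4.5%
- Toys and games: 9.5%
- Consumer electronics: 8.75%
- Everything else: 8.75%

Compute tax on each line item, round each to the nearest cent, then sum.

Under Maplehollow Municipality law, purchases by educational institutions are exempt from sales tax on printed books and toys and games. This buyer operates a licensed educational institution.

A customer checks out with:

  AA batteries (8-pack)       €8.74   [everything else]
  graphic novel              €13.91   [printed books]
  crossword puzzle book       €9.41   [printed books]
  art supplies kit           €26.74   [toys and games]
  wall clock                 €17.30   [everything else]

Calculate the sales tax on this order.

€2.27

AA batteries (8-pack) €8.74: everything else → 8.75% → €0.76
Graphic novel €13.91: printed books, buyer-exempt → 0% → €0.00
Crossword puzzle book €9.41: printed books, buyer-exempt → 0% → €0.00
Art supplies kit €26.74: toys and games, buyer-exempt → 0% → €0.00
Wall clock €17.30: everything else → 8.75% → €1.51
Total tax = €0.76 + €1.51 = €2.27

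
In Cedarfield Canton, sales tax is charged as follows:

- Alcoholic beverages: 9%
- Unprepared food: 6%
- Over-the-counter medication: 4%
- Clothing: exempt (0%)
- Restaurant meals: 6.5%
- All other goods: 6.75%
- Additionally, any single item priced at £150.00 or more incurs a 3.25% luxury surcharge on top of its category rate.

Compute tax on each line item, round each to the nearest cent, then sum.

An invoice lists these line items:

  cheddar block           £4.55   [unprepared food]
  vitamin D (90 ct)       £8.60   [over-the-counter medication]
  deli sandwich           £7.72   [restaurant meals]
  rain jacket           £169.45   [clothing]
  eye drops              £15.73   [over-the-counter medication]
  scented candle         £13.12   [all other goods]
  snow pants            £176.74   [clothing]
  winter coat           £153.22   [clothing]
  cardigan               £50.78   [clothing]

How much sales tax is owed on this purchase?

£18.86

Cheddar block £4.55: unprepared food → 6% → £0.27
Vitamin D (90 ct) £8.60: over-the-counter medication → 4% → £0.34
Deli sandwich £7.72: restaurant meals → 6.5% → £0.50
Rain jacket £169.45: clothing → 0% + 3.25% surcharge = 3.25% → £5.51
Eye drops £15.73: over-the-counter medication → 4% → £0.63
Scented candle £13.12: all other goods → 6.75% → £0.89
Snow pants £176.74: clothing → 0% + 3.25% surcharge = 3.25% → £5.74
Winter coat £153.22: clothing → 0% + 3.25% surcharge = 3.25% → £4.98
Cardigan £50.78: clothing → 0% → £0.00
Total tax = £0.27 + £0.34 + £0.50 + £5.51 + £0.63 + £0.89 + £5.74 + £4.98 = £18.86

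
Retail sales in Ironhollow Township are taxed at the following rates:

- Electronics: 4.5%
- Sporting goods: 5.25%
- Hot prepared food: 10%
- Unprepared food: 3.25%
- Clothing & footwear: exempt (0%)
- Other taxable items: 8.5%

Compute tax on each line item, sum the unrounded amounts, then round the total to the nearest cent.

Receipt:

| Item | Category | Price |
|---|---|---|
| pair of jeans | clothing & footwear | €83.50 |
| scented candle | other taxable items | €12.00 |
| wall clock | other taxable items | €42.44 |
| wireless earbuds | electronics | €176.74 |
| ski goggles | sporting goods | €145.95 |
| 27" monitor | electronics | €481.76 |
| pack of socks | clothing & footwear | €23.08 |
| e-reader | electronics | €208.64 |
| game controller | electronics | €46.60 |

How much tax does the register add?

Pair of jeans €83.50: clothing & footwear → 0% → €0.00
Scented candle €12.00: other taxable items → 8.5% → €1.02
Wall clock €42.44: other taxable items → 8.5% → €3.6074
Wireless earbuds €176.74: electronics → 4.5% → €7.9533
Ski goggles €145.95: sporting goods → 5.25% → €7.662375
27" monitor €481.76: electronics → 4.5% → €21.6792
Pack of socks €23.08: clothing & footwear → 0% → €0.00
E-reader €208.64: electronics → 4.5% → €9.3888
Game controller €46.60: electronics → 4.5% → €2.097
Unrounded tax sum = €53.408075 → €53.41

€53.41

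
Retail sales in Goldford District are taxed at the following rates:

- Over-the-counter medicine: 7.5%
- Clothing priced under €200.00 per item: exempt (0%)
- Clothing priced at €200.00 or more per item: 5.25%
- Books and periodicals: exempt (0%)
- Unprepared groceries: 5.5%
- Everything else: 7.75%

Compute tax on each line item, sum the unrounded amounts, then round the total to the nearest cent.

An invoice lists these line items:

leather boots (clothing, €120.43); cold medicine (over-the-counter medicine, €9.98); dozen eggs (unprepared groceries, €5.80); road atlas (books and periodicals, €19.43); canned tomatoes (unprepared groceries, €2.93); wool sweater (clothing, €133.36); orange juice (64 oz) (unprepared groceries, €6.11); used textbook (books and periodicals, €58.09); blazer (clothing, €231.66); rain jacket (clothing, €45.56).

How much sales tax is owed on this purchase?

Leather boots €120.43: clothing, under €200.00 → 0% → €0.00
Cold medicine €9.98: over-the-counter medicine → 7.5% → €0.7485
Dozen eggs €5.80: unprepared groceries → 5.5% → €0.319
Road atlas €19.43: books and periodicals → 0% → €0.00
Canned tomatoes €2.93: unprepared groceries → 5.5% → €0.16115
Wool sweater €133.36: clothing, under €200.00 → 0% → €0.00
Orange juice (64 oz) €6.11: unprepared groceries → 5.5% → €0.33605
Used textbook €58.09: books and periodicals → 0% → €0.00
Blazer €231.66: clothing, €200.00 or more → 5.25% → €12.16215
Rain jacket €45.56: clothing, under €200.00 → 0% → €0.00
Unrounded tax sum = €13.72685 → €13.73

€13.73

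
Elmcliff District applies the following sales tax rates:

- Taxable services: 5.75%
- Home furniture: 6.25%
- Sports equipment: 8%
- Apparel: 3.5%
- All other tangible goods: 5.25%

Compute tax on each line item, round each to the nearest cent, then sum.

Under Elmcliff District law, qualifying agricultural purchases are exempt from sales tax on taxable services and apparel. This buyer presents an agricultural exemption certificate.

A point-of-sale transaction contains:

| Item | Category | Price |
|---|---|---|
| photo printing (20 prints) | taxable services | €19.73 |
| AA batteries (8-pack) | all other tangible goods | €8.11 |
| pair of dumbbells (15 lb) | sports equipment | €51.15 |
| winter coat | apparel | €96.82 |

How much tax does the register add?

Photo printing (20 prints) €19.73: taxable services, buyer-exempt → 0% → €0.00
AA batteries (8-pack) €8.11: all other tangible goods → 5.25% → €0.43
Pair of dumbbells (15 lb) €51.15: sports equipment → 8% → €4.09
Winter coat €96.82: apparel, buyer-exempt → 0% → €0.00
Total tax = €0.43 + €4.09 = €4.52

€4.52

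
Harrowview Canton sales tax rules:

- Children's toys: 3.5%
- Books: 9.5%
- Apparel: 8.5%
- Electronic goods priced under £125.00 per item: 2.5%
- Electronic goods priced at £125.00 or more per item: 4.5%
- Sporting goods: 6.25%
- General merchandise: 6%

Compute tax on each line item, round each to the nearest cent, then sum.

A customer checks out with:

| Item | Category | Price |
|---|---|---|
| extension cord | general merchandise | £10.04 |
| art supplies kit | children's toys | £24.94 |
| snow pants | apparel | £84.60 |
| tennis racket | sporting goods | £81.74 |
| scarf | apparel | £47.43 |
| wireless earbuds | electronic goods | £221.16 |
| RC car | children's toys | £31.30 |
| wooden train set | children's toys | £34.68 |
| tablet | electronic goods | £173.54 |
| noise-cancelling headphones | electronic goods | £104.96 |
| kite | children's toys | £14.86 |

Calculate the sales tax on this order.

Extension cord £10.04: general merchandise → 6% → £0.60
Art supplies kit £24.94: children's toys → 3.5% → £0.87
Snow pants £84.60: apparel → 8.5% → £7.19
Tennis racket £81.74: sporting goods → 6.25% → £5.11
Scarf £47.43: apparel → 8.5% → £4.03
Wireless earbuds £221.16: electronic goods, £125.00 or more → 4.5% → £9.95
RC car £31.30: children's toys → 3.5% → £1.10
Wooden train set £34.68: children's toys → 3.5% → £1.21
Tablet £173.54: electronic goods, £125.00 or more → 4.5% → £7.81
Noise-cancelling headphones £104.96: electronic goods, under £125.00 → 2.5% → £2.62
Kite £14.86: children's toys → 3.5% → £0.52
Total tax = £0.60 + £0.87 + £7.19 + £5.11 + £4.03 + £9.95 + £1.10 + £1.21 + £7.81 + £2.62 + £0.52 = £41.01

£41.01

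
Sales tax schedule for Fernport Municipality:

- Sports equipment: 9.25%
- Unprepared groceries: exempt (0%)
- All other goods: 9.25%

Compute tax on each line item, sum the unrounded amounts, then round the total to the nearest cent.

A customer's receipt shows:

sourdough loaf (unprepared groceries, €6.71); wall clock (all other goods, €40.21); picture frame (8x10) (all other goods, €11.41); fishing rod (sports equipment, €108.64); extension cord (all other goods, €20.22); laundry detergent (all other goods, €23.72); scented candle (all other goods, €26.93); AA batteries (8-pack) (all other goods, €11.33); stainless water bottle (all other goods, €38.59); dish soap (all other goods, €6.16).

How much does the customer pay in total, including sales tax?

Sourdough loaf €6.71: unprepared groceries → 0% → €0.00
Wall clock €40.21: all other goods → 9.25% → €3.719425
Picture frame (8x10) €11.41: all other goods → 9.25% → €1.055425
Fishing rod €108.64: sports equipment → 9.25% → €10.0492
Extension cord €20.22: all other goods → 9.25% → €1.87035
Laundry detergent €23.72: all other goods → 9.25% → €2.1941
Scented candle €26.93: all other goods → 9.25% → €2.491025
AA batteries (8-pack) €11.33: all other goods → 9.25% → €1.048025
Stainless water bottle €38.59: all other goods → 9.25% → €3.569575
Dish soap €6.16: all other goods → 9.25% → €0.5698
Subtotal = €293.92; unrounded tax = €26.566925 → €26.57; total due = €320.49

€320.49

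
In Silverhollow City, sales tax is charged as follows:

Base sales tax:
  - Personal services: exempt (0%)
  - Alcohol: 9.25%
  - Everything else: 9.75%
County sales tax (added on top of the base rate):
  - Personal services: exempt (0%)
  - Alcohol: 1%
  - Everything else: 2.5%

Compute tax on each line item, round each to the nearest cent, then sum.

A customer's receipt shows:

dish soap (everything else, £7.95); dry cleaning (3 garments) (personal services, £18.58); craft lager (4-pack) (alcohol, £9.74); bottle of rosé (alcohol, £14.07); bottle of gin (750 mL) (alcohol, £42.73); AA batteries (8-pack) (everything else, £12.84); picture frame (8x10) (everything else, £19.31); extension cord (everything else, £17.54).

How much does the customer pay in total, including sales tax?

Dish soap £7.95: everything else → 9.75% + 2.5% county = 12.25% → £0.97
Dry cleaning (3 garments) £18.58: personal services → 0% + 0% county = 0% → £0.00
Craft lager (4-pack) £9.74: alcohol → 9.25% + 1% county = 10.25% → £1.00
Bottle of rosé £14.07: alcohol → 9.25% + 1% county = 10.25% → £1.44
Bottle of gin (750 mL) £42.73: alcohol → 9.25% + 1% county = 10.25% → £4.38
AA batteries (8-pack) £12.84: everything else → 9.75% + 2.5% county = 12.25% → £1.57
Picture frame (8x10) £19.31: everything else → 9.75% + 2.5% county = 12.25% → £2.37
Extension cord £17.54: everything else → 9.75% + 2.5% county = 12.25% → £2.15
Subtotal = £142.76; tax = £13.88; total due = £156.64

£156.64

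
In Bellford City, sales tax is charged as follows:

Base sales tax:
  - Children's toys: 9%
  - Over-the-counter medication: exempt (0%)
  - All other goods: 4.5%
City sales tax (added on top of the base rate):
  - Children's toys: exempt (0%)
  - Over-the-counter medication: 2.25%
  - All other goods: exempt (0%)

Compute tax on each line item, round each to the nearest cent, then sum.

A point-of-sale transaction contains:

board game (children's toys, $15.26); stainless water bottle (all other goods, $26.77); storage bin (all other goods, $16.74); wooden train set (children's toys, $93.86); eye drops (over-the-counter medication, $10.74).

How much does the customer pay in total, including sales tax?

$175.38

Board game $15.26: children's toys → 9% + 0% city = 9% → $1.37
Stainless water bottle $26.77: all other goods → 4.5% + 0% city = 4.5% → $1.20
Storage bin $16.74: all other goods → 4.5% + 0% city = 4.5% → $0.75
Wooden train set $93.86: children's toys → 9% + 0% city = 9% → $8.45
Eye drops $10.74: over-the-counter medication → 0% + 2.25% city = 2.25% → $0.24
Subtotal = $163.37; tax = $12.01; total due = $175.38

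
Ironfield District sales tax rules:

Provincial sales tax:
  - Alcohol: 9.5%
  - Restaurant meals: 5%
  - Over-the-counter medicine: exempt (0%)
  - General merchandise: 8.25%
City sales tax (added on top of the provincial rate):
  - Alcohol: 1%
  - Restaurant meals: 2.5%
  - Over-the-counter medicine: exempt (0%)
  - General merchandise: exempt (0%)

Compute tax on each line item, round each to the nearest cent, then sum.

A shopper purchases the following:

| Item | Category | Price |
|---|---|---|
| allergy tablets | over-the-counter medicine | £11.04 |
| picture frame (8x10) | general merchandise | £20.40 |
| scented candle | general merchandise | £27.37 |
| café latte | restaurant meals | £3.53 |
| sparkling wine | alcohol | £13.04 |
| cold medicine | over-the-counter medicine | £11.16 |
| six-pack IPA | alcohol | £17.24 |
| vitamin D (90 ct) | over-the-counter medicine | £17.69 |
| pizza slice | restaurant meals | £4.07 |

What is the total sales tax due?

£7.69

Allergy tablets £11.04: over-the-counter medicine → 0% + 0% city = 0% → £0.00
Picture frame (8x10) £20.40: general merchandise → 8.25% + 0% city = 8.25% → £1.68
Scented candle £27.37: general merchandise → 8.25% + 0% city = 8.25% → £2.26
Café latte £3.53: restaurant meals → 5% + 2.5% city = 7.5% → £0.26
Sparkling wine £13.04: alcohol → 9.5% + 1% city = 10.5% → £1.37
Cold medicine £11.16: over-the-counter medicine → 0% + 0% city = 0% → £0.00
Six-pack IPA £17.24: alcohol → 9.5% + 1% city = 10.5% → £1.81
Vitamin D (90 ct) £17.69: over-the-counter medicine → 0% + 0% city = 0% → £0.00
Pizza slice £4.07: restaurant meals → 5% + 2.5% city = 7.5% → £0.31
Total tax = £1.68 + £2.26 + £0.26 + £1.37 + £1.81 + £0.31 = £7.69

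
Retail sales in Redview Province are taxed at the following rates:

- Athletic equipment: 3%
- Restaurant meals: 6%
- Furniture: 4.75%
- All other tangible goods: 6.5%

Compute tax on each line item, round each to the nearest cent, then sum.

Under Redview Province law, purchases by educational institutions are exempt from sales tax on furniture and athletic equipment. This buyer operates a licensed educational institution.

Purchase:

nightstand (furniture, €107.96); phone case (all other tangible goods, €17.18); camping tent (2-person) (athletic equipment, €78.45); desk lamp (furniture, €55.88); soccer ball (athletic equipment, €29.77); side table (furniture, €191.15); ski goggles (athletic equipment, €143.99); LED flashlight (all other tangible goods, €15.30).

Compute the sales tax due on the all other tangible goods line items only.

€2.11

Phone case €17.18: all other tangible goods → 6.5% → €1.12
LED flashlight €15.30: all other tangible goods → 6.5% → €0.99
Tax on all other tangible goods = €1.12 + €0.99 = €2.11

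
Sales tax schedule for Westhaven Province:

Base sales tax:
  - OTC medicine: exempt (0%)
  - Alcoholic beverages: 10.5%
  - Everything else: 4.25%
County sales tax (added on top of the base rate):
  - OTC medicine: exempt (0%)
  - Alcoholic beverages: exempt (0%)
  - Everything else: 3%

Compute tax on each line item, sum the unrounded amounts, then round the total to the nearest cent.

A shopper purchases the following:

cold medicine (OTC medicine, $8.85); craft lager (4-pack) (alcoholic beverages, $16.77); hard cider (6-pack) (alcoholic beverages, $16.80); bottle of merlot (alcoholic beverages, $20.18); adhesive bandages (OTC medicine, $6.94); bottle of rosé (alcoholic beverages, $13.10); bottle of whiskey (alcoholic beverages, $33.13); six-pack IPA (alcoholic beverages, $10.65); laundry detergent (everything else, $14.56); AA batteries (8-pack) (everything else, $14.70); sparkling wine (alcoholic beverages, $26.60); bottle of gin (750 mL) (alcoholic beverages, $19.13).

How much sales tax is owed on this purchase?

Cold medicine $8.85: OTC medicine → 0% + 0% county = 0% → $0.00
Craft lager (4-pack) $16.77: alcoholic beverages → 10.5% + 0% county = 10.5% → $1.76085
Hard cider (6-pack) $16.80: alcoholic beverages → 10.5% + 0% county = 10.5% → $1.764
Bottle of merlot $20.18: alcoholic beverages → 10.5% + 0% county = 10.5% → $2.1189
Adhesive bandages $6.94: OTC medicine → 0% + 0% county = 0% → $0.00
Bottle of rosé $13.10: alcoholic beverages → 10.5% + 0% county = 10.5% → $1.3755
Bottle of whiskey $33.13: alcoholic beverages → 10.5% + 0% county = 10.5% → $3.47865
Six-pack IPA $10.65: alcoholic beverages → 10.5% + 0% county = 10.5% → $1.11825
Laundry detergent $14.56: everything else → 4.25% + 3% county = 7.25% → $1.0556
AA batteries (8-pack) $14.70: everything else → 4.25% + 3% county = 7.25% → $1.06575
Sparkling wine $26.60: alcoholic beverages → 10.5% + 0% county = 10.5% → $2.793
Bottle of gin (750 mL) $19.13: alcoholic beverages → 10.5% + 0% county = 10.5% → $2.00865
Unrounded tax sum = $18.53915 → $18.54

$18.54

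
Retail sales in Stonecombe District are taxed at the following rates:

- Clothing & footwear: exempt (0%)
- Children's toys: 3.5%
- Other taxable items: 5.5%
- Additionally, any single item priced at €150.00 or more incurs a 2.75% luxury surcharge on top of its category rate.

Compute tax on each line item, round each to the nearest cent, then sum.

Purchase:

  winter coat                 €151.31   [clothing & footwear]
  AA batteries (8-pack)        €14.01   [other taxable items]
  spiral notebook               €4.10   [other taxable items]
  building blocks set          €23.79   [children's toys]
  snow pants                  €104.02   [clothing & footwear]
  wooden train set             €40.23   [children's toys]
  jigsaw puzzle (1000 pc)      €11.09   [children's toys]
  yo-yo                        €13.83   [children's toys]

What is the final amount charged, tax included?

Winter coat €151.31: clothing & footwear → 0% + 2.75% surcharge = 2.75% → €4.16
AA batteries (8-pack) €14.01: other taxable items → 5.5% → €0.77
Spiral notebook €4.10: other taxable items → 5.5% → €0.23
Building blocks set €23.79: children's toys → 3.5% → €0.83
Snow pants €104.02: clothing & footwear → 0% → €0.00
Wooden train set €40.23: children's toys → 3.5% → €1.41
Jigsaw puzzle (1000 pc) €11.09: children's toys → 3.5% → €0.39
Yo-yo €13.83: children's toys → 3.5% → €0.48
Subtotal = €362.38; tax = €8.27; total due = €370.65

€370.65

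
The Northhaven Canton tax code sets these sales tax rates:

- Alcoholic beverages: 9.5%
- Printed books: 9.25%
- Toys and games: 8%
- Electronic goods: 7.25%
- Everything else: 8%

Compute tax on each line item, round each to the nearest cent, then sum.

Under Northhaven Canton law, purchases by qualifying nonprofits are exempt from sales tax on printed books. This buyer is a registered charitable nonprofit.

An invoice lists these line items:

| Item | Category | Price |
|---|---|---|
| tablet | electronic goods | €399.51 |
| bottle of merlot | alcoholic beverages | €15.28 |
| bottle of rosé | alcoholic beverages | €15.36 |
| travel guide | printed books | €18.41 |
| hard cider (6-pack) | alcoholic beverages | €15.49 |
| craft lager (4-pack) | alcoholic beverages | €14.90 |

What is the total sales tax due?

Tablet €399.51: electronic goods → 7.25% → €28.96
Bottle of merlot €15.28: alcoholic beverages → 9.5% → €1.45
Bottle of rosé €15.36: alcoholic beverages → 9.5% → €1.46
Travel guide €18.41: printed books, buyer-exempt → 0% → €0.00
Hard cider (6-pack) €15.49: alcoholic beverages → 9.5% → €1.47
Craft lager (4-pack) €14.90: alcoholic beverages → 9.5% → €1.42
Total tax = €28.96 + €1.45 + €1.46 + €1.47 + €1.42 = €34.76

€34.76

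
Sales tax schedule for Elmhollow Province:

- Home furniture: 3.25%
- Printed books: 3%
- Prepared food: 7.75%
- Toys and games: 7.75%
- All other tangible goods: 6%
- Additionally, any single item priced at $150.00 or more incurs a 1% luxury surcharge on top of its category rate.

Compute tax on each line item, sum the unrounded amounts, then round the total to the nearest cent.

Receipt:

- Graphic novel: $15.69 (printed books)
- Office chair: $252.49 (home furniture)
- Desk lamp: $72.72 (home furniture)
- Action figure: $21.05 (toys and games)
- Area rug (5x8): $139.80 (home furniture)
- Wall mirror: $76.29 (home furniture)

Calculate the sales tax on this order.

Graphic novel $15.69: printed books → 3% → $0.4707
Office chair $252.49: home furniture → 3.25% + 1% surcharge = 4.25% → $10.730825
Desk lamp $72.72: home furniture → 3.25% → $2.3634
Action figure $21.05: toys and games → 7.75% → $1.631375
Area rug (5x8) $139.80: home furniture → 3.25% → $4.5435
Wall mirror $76.29: home furniture → 3.25% → $2.479425
Unrounded tax sum = $22.219225 → $22.22

$22.22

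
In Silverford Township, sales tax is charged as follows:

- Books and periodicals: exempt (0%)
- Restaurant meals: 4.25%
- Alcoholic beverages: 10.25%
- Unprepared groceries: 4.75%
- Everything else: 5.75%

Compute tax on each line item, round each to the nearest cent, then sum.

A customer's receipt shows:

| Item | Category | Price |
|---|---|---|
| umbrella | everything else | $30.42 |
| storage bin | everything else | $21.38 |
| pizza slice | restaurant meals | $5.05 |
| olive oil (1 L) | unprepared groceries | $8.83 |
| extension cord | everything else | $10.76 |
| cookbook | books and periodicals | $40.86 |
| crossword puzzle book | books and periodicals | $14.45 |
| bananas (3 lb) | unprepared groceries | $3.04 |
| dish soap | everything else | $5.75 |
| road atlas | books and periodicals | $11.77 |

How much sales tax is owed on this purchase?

Umbrella $30.42: everything else → 5.75% → $1.75
Storage bin $21.38: everything else → 5.75% → $1.23
Pizza slice $5.05: restaurant meals → 4.25% → $0.21
Olive oil (1 L) $8.83: unprepared groceries → 4.75% → $0.42
Extension cord $10.76: everything else → 5.75% → $0.62
Cookbook $40.86: books and periodicals → 0% → $0.00
Crossword puzzle book $14.45: books and periodicals → 0% → $0.00
Bananas (3 lb) $3.04: unprepared groceries → 4.75% → $0.14
Dish soap $5.75: everything else → 5.75% → $0.33
Road atlas $11.77: books and periodicals → 0% → $0.00
Total tax = $1.75 + $1.23 + $0.21 + $0.42 + $0.62 + $0.14 + $0.33 = $4.70

$4.70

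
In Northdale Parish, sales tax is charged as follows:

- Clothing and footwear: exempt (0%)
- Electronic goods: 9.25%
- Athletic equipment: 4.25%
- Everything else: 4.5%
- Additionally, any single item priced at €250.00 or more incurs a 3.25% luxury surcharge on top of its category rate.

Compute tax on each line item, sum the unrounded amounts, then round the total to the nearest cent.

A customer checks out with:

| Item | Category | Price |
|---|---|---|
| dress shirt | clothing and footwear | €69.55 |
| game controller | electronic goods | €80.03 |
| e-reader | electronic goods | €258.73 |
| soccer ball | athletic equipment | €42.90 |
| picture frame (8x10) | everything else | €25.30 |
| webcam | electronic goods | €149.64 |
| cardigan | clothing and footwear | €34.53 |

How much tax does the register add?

€56.55

Dress shirt €69.55: clothing and footwear → 0% → €0.00
Game controller €80.03: electronic goods → 9.25% → €7.402775
E-reader €258.73: electronic goods → 9.25% + 3.25% surcharge = 12.5% → €32.34125
Soccer ball €42.90: athletic equipment → 4.25% → €1.82325
Picture frame (8x10) €25.30: everything else → 4.5% → €1.1385
Webcam €149.64: electronic goods → 9.25% → €13.8417
Cardigan €34.53: clothing and footwear → 0% → €0.00
Unrounded tax sum = €56.547475 → €56.55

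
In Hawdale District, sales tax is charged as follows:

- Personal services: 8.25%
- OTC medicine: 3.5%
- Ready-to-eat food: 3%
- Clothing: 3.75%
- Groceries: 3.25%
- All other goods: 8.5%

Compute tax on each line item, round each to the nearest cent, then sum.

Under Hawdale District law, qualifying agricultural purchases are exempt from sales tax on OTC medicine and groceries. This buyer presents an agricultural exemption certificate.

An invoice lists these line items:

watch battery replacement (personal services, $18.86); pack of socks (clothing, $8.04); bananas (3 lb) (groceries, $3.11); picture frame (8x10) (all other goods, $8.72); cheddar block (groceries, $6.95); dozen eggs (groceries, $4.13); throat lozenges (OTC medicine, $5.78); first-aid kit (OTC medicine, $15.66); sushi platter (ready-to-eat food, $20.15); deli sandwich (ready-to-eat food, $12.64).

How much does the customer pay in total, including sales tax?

Watch battery replacement $18.86: personal services → 8.25% → $1.56
Pack of socks $8.04: clothing → 3.75% → $0.30
Bananas (3 lb) $3.11: groceries, buyer-exempt → 0% → $0.00
Picture frame (8x10) $8.72: all other goods → 8.5% → $0.74
Cheddar block $6.95: groceries, buyer-exempt → 0% → $0.00
Dozen eggs $4.13: groceries, buyer-exempt → 0% → $0.00
Throat lozenges $5.78: OTC medicine, buyer-exempt → 0% → $0.00
First-aid kit $15.66: OTC medicine, buyer-exempt → 0% → $0.00
Sushi platter $20.15: ready-to-eat food → 3% → $0.60
Deli sandwich $12.64: ready-to-eat food → 3% → $0.38
Subtotal = $104.04; tax = $3.58; total due = $107.62

$107.62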